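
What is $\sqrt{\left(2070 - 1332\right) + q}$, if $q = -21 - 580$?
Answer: $\sqrt{137} \approx 11.705$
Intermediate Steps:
$q = -601$ ($q = -21 - 580 = -601$)
$\sqrt{\left(2070 - 1332\right) + q} = \sqrt{\left(2070 - 1332\right) - 601} = \sqrt{738 - 601} = \sqrt{137}$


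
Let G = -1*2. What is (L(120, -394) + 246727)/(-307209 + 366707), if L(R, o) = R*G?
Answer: 246487/59498 ≈ 4.1428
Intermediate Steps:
G = -2
L(R, o) = -2*R (L(R, o) = R*(-2) = -2*R)
(L(120, -394) + 246727)/(-307209 + 366707) = (-2*120 + 246727)/(-307209 + 366707) = (-240 + 246727)/59498 = 246487*(1/59498) = 246487/59498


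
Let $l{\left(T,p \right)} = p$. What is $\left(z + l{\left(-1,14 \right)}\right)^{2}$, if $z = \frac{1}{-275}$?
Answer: $\frac{14814801}{75625} \approx 195.9$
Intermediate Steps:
$z = - \frac{1}{275} \approx -0.0036364$
$\left(z + l{\left(-1,14 \right)}\right)^{2} = \left(- \frac{1}{275} + 14\right)^{2} = \left(\frac{3849}{275}\right)^{2} = \frac{14814801}{75625}$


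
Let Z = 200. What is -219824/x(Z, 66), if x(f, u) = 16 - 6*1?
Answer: -109912/5 ≈ -21982.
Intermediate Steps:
x(f, u) = 10 (x(f, u) = 16 - 6 = 10)
-219824/x(Z, 66) = -219824/10 = -219824*1/10 = -109912/5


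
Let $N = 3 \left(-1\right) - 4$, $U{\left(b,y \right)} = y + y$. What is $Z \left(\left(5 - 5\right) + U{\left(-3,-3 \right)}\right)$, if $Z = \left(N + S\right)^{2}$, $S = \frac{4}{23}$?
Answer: $- \frac{147894}{529} \approx -279.57$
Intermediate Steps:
$U{\left(b,y \right)} = 2 y$
$N = -7$ ($N = -3 - 4 = -7$)
$S = \frac{4}{23}$ ($S = 4 \cdot \frac{1}{23} = \frac{4}{23} \approx 0.17391$)
$Z = \frac{24649}{529}$ ($Z = \left(-7 + \frac{4}{23}\right)^{2} = \left(- \frac{157}{23}\right)^{2} = \frac{24649}{529} \approx 46.595$)
$Z \left(\left(5 - 5\right) + U{\left(-3,-3 \right)}\right) = \frac{24649 \left(\left(5 - 5\right) + 2 \left(-3\right)\right)}{529} = \frac{24649 \left(0 - 6\right)}{529} = \frac{24649}{529} \left(-6\right) = - \frac{147894}{529}$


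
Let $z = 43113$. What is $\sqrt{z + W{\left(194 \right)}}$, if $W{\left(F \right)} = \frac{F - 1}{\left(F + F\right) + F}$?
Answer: $\frac{\sqrt{14603520138}}{582} \approx 207.64$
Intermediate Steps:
$W{\left(F \right)} = \frac{-1 + F}{3 F}$ ($W{\left(F \right)} = \frac{-1 + F}{2 F + F} = \frac{-1 + F}{3 F}$)
$\sqrt{z + W{\left(194 \right)}} = \sqrt{43113 + \frac{-1 + 194}{3 \cdot 194}} = \sqrt{43113 + \frac{1}{3} \cdot \frac{1}{194} \cdot 193} = \sqrt{43113 + \frac{193}{582}} = \sqrt{\frac{25091959}{582}} = \frac{\sqrt{14603520138}}{582}$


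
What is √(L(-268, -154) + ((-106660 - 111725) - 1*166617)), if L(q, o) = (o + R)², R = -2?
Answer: 3*I*√40074 ≈ 600.55*I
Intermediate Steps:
L(q, o) = (-2 + o)² (L(q, o) = (o - 2)² = (-2 + o)²)
√(L(-268, -154) + ((-106660 - 111725) - 1*166617)) = √((-2 - 154)² + ((-106660 - 111725) - 1*166617)) = √((-156)² + (-218385 - 166617)) = √(24336 - 385002) = √(-360666) = 3*I*√40074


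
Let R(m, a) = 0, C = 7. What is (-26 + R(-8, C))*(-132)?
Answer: 3432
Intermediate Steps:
(-26 + R(-8, C))*(-132) = (-26 + 0)*(-132) = -26*(-132) = 3432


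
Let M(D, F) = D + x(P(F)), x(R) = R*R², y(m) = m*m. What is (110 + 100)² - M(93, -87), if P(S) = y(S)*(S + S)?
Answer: 2284353233944280223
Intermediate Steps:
y(m) = m²
P(S) = 2*S³ (P(S) = S²*(S + S) = S²*(2*S) = 2*S³)
x(R) = R³
M(D, F) = D + 8*F⁹ (M(D, F) = D + (2*F³)³ = D + 8*F⁹)
(110 + 100)² - M(93, -87) = (110 + 100)² - (93 + 8*(-87)⁹) = 210² - (93 + 8*(-285544154243029527)) = 44100 - (93 - 2284353233944236216) = 44100 - 1*(-2284353233944236123) = 44100 + 2284353233944236123 = 2284353233944280223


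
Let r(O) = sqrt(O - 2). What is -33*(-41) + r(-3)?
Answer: 1353 + I*sqrt(5) ≈ 1353.0 + 2.2361*I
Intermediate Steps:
r(O) = sqrt(-2 + O)
-33*(-41) + r(-3) = -33*(-41) + sqrt(-2 - 3) = 1353 + sqrt(-5) = 1353 + I*sqrt(5)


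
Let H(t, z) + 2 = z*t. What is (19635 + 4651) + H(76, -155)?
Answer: 12504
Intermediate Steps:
H(t, z) = -2 + t*z (H(t, z) = -2 + z*t = -2 + t*z)
(19635 + 4651) + H(76, -155) = (19635 + 4651) + (-2 + 76*(-155)) = 24286 + (-2 - 11780) = 24286 - 11782 = 12504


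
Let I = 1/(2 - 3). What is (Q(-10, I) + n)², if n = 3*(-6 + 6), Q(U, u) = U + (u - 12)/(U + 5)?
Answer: 1369/25 ≈ 54.760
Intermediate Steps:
I = -1 (I = 1/(-1) = -1)
Q(U, u) = U + (-12 + u)/(5 + U)
n = 0 (n = 3*0 = 0)
(Q(-10, I) + n)² = ((-12 - 1 + (-10)² + 5*(-10))/(5 - 10) + 0)² = ((-12 - 1 + 100 - 50)/(-5) + 0)² = (-⅕*37 + 0)² = (-37/5 + 0)² = (-37/5)² = 1369/25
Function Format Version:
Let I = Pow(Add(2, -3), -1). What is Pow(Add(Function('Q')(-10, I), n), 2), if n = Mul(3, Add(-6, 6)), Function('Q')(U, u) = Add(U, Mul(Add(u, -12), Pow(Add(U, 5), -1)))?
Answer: Rational(1369, 25) ≈ 54.760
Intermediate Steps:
I = -1 (I = Pow(-1, -1) = -1)
Function('Q')(U, u) = Add(U, Mul(Pow(Add(5, U), -1), Add(-12, u))) (Function('Q')(U, u) = Add(U, Mul(Add(-12, u), Pow(Add(5, U), -1))) = Add(U, Mul(Pow(Add(5, U), -1), Add(-12, u))))
n = 0 (n = Mul(3, 0) = 0)
Pow(Add(Function('Q')(-10, I), n), 2) = Pow(Add(Mul(Pow(Add(5, -10), -1), Add(-12, -1, Pow(-10, 2), Mul(5, -10))), 0), 2) = Pow(Add(Mul(Pow(-5, -1), Add(-12, -1, 100, -50)), 0), 2) = Pow(Add(Mul(Rational(-1, 5), 37), 0), 2) = Pow(Add(Rational(-37, 5), 0), 2) = Pow(Rational(-37, 5), 2) = Rational(1369, 25)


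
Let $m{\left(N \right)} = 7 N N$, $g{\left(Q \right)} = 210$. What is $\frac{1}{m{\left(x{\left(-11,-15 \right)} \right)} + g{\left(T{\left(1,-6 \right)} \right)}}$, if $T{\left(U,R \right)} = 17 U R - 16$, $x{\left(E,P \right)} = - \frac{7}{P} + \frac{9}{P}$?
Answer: $\frac{225}{47278} \approx 0.0047591$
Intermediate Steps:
$x{\left(E,P \right)} = \frac{2}{P}$
$T{\left(U,R \right)} = -16 + 17 R U$ ($T{\left(U,R \right)} = 17 R U - 16 = -16 + 17 R U$)
$m{\left(N \right)} = 7 N^{2}$
$\frac{1}{m{\left(x{\left(-11,-15 \right)} \right)} + g{\left(T{\left(1,-6 \right)} \right)}} = \frac{1}{7 \left(\frac{2}{-15}\right)^{2} + 210} = \frac{1}{7 \left(2 \left(- \frac{1}{15}\right)\right)^{2} + 210} = \frac{1}{7 \left(- \frac{2}{15}\right)^{2} + 210} = \frac{1}{7 \cdot \frac{4}{225} + 210} = \frac{1}{\frac{28}{225} + 210} = \frac{1}{\frac{47278}{225}} = \frac{225}{47278}$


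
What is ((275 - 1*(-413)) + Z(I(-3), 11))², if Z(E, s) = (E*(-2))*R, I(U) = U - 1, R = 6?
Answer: 541696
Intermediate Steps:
I(U) = -1 + U
Z(E, s) = -12*E (Z(E, s) = (E*(-2))*6 = -2*E*6 = -12*E)
((275 - 1*(-413)) + Z(I(-3), 11))² = ((275 - 1*(-413)) - 12*(-1 - 3))² = ((275 + 413) - 12*(-4))² = (688 + 48)² = 736² = 541696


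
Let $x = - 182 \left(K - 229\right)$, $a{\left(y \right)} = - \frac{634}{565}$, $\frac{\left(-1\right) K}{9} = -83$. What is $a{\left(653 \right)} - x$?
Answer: $\frac{53265306}{565} \approx 94275.0$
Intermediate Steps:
$K = 747$ ($K = \left(-9\right) \left(-83\right) = 747$)
$a{\left(y \right)} = - \frac{634}{565}$ ($a{\left(y \right)} = \left(-634\right) \frac{1}{565} = - \frac{634}{565}$)
$x = -94276$ ($x = - 182 \left(747 - 229\right) = \left(-182\right) 518 = -94276$)
$a{\left(653 \right)} - x = - \frac{634}{565} - -94276 = - \frac{634}{565} + 94276 = \frac{53265306}{565}$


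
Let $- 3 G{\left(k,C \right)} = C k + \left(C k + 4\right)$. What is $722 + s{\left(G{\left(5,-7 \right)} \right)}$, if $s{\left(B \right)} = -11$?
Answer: $711$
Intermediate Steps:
$G{\left(k,C \right)} = - \frac{4}{3} - \frac{2 C k}{3}$ ($G{\left(k,C \right)} = - \frac{C k + \left(C k + 4\right)}{3} = - \frac{C k + \left(4 + C k\right)}{3} = - \frac{4 + 2 C k}{3} = - \frac{4}{3} - \frac{2 C k}{3}$)
$722 + s{\left(G{\left(5,-7 \right)} \right)} = 722 - 11 = 711$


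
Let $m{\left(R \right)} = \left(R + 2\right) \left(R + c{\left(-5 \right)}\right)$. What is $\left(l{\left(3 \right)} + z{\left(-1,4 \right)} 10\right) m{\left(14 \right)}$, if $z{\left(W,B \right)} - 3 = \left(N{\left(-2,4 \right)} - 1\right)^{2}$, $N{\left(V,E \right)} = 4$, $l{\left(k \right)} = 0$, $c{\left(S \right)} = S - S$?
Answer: $26880$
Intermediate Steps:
$c{\left(S \right)} = 0$
$z{\left(W,B \right)} = 12$ ($z{\left(W,B \right)} = 3 + \left(4 - 1\right)^{2} = 3 + 3^{2} = 3 + 9 = 12$)
$m{\left(R \right)} = R \left(2 + R\right)$ ($m{\left(R \right)} = \left(R + 2\right) \left(R + 0\right) = \left(2 + R\right) R = R \left(2 + R\right)$)
$\left(l{\left(3 \right)} + z{\left(-1,4 \right)} 10\right) m{\left(14 \right)} = \left(0 + 12 \cdot 10\right) 14 \left(2 + 14\right) = \left(0 + 120\right) 14 \cdot 16 = 120 \cdot 224 = 26880$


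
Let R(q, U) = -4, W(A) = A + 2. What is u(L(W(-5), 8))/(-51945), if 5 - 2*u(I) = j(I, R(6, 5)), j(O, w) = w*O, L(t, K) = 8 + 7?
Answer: -13/20778 ≈ -0.00062566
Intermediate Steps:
W(A) = 2 + A
L(t, K) = 15
j(O, w) = O*w
u(I) = 5/2 + 2*I (u(I) = 5/2 - I*(-4)/2 = 5/2 - (-2)*I = 5/2 + 2*I)
u(L(W(-5), 8))/(-51945) = (5/2 + 2*15)/(-51945) = (5/2 + 30)*(-1/51945) = (65/2)*(-1/51945) = -13/20778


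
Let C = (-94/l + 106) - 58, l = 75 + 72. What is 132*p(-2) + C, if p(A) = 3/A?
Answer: -22144/147 ≈ -150.64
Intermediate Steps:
l = 147
C = 6962/147 (C = (-94/147 + 106) - 58 = 15488/147 - 58 = 6962/147 ≈ 47.361)
132*p(-2) + C = 132*(3/(-2)) + 6962/147 = 132*(3*(-½)) + 6962/147 = 132*(-3/2) + 6962/147 = -198 + 6962/147 = -22144/147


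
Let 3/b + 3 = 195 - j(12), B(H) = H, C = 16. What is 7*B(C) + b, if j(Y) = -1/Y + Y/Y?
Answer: 256852/2293 ≈ 112.02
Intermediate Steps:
j(Y) = 1 - 1/Y (j(Y) = -1/Y + 1 = 1 - 1/Y)
b = 36/2293 (b = 3/(-3 + (195 - (-1 + 12)/12)) = 3/(-3 + (195 - 11/12)) = 3/(-3 + 2329/12) = 3/(2293/12) = 3*(12/2293) = 36/2293 ≈ 0.015700)
7*B(C) + b = 7*16 + 36/2293 = 112 + 36/2293 = 256852/2293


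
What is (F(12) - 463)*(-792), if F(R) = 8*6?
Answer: 328680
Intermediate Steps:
F(R) = 48
(F(12) - 463)*(-792) = (48 - 463)*(-792) = -415*(-792) = 328680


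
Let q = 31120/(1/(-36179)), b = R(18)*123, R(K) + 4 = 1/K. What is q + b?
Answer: -6755345791/6 ≈ -1.1259e+9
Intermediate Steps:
R(K) = -4 + 1/K
b = -2911/6 (b = (-4 + 1/18)*123 = -71/18*123 = -2911/6 ≈ -485.17)
q = -1125890480 (q = 31120/(-1/36179) = 31120*(-36179) = -1125890480)
q + b = -1125890480 - 2911/6 = -6755345791/6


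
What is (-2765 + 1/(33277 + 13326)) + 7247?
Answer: 208874647/46603 ≈ 4482.0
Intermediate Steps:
(-2765 + 1/(33277 + 13326)) + 7247 = (-2765 + 1/46603) + 7247 = -128857294/46603 + 7247 = 208874647/46603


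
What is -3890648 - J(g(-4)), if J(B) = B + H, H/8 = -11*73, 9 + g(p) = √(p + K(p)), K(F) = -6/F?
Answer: -3884215 - I*√10/2 ≈ -3.8842e+6 - 1.5811*I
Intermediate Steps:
g(p) = -9 + √(p - 6/p)
H = -6424 (H = 8*(-11*73) = 8*(-803) = -6424)
J(B) = -6424 + B (J(B) = B - 6424 = -6424 + B)
-3890648 - J(g(-4)) = -3890648 - (-6424 + (-9 + √(-4 - 6/(-4)))) = -3890648 - (-6424 + (-9 + √(-4 - 6*(-¼)))) = -3890648 - (-6424 + (-9 + √(-4 + 3/2))) = -3890648 - (-6424 + (-9 + √(-5/2))) = -3890648 - (-6424 + (-9 + I*√10/2)) = -3890648 - (-6433 + I*√10/2) = -3890648 + (6433 - I*√10/2) = -3884215 - I*√10/2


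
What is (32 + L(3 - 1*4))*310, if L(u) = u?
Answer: 9610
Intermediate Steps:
(32 + L(3 - 1*4))*310 = (32 + (3 - 1*4))*310 = (32 + (3 - 4))*310 = (32 - 1)*310 = 31*310 = 9610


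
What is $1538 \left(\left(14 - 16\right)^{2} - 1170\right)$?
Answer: $-1793308$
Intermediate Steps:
$1538 \left(\left(14 - 16\right)^{2} - 1170\right) = 1538 \left(\left(-2\right)^{2} - 1170\right) = 1538 \left(4 - 1170\right) = 1538 \left(-1166\right) = -1793308$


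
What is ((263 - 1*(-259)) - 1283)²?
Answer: 579121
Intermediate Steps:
((263 - 1*(-259)) - 1283)² = ((263 + 259) - 1283)² = (522 - 1283)² = (-761)² = 579121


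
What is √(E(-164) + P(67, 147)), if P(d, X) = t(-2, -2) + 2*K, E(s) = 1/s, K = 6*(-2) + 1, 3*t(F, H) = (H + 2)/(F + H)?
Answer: 3*I*√16441/82 ≈ 4.6911*I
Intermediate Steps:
t(F, H) = (2 + H)/(3*(F + H)) (t(F, H) = ((H + 2)/(F + H))/3 = ((2 + H)/(F + H))/3 = (2 + H)/(3*(F + H)))
K = -11 (K = -12 + 1 = -11)
P(d, X) = -22 (P(d, X) = (2 - 2)/(3*(-2 - 2)) + 2*(-11) = (⅓)*0/(-4) - 22 = (⅓)*(-¼)*0 - 22 = 0 - 22 = -22)
√(E(-164) + P(67, 147)) = √(1/(-164) - 22) = √(-1/164 - 22) = √(-3609/164) = 3*I*√16441/82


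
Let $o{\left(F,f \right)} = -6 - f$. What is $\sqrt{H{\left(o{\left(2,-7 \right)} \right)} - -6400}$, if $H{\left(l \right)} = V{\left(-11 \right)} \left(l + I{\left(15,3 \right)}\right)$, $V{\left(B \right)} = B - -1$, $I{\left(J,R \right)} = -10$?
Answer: $\sqrt{6490} \approx 80.561$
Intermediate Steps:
$V{\left(B \right)} = 1 + B$ ($V{\left(B \right)} = B + 1 = 1 + B$)
$H{\left(l \right)} = 100 - 10 l$ ($H{\left(l \right)} = \left(1 - 11\right) \left(l - 10\right) = - 10 \left(-10 + l\right) = 100 - 10 l$)
$\sqrt{H{\left(o{\left(2,-7 \right)} \right)} - -6400} = \sqrt{\left(100 - 10 \left(-6 - -7\right)\right) - -6400} = \sqrt{\left(100 - 10 \left(-6 + 7\right)\right) + 6400} = \sqrt{\left(100 - 10\right) + 6400} = \sqrt{90 + 6400} = \sqrt{6490}$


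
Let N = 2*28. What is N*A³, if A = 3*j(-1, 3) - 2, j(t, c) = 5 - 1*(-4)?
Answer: 875000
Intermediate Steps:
j(t, c) = 9 (j(t, c) = 5 + 4 = 9)
N = 56
A = 25 (A = 3*9 - 2 = 27 - 2 = 25)
N*A³ = 56*25³ = 56*15625 = 875000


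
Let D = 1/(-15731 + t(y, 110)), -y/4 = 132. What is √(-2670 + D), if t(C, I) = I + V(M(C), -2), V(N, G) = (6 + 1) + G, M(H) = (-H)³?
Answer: I*√2543377981/976 ≈ 51.672*I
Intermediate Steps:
y = -528 (y = -4*132 = -528)
M(H) = -H³
V(N, G) = 7 + G
t(C, I) = 5 + I (t(C, I) = I + (7 - 2) = I + 5 = 5 + I)
D = -1/15616 (D = 1/(-15731 + (5 + 110)) = 1/(-15731 + 115) = 1/(-15616) = -1/15616 ≈ -6.4037e-5)
√(-2670 + D) = √(-2670 - 1/15616) = √(-41694721/15616) = I*√2543377981/976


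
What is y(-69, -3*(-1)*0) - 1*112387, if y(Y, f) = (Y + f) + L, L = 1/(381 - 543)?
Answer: -18217873/162 ≈ -1.1246e+5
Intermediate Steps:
L = -1/162 (L = 1/(-162) = -1/162 ≈ -0.0061728)
y(Y, f) = -1/162 + Y + f (y(Y, f) = (Y + f) - 1/162 = -1/162 + Y + f)
y(-69, -3*(-1)*0) - 1*112387 = (-1/162 - 69 - 3*(-1)*0) - 1*112387 = (-1/162 - 69 + 3*0) - 112387 = (-1/162 - 69 + 0) - 112387 = -11179/162 - 112387 = -18217873/162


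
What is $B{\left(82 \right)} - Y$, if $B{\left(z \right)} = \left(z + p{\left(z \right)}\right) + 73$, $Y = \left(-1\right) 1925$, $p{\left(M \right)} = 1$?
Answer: $2081$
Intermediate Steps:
$Y = -1925$
$B{\left(z \right)} = 74 + z$ ($B{\left(z \right)} = \left(z + 1\right) + 73 = \left(1 + z\right) + 73 = 74 + z$)
$B{\left(82 \right)} - Y = \left(74 + 82\right) - -1925 = 156 + 1925 = 2081$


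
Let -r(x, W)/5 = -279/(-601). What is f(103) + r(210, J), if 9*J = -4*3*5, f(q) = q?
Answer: 60508/601 ≈ 100.68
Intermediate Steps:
J = -20/3 (J = (-4*3*5)/9 = (-12*5)/9 = (1/9)*(-60) = -20/3 ≈ -6.6667)
r(x, W) = -1395/601 (r(x, W) = -(-1395)/(-601) = -(-1395)*(-1)/601 = -5*279/601 = -1395/601)
f(103) + r(210, J) = 103 - 1395/601 = 60508/601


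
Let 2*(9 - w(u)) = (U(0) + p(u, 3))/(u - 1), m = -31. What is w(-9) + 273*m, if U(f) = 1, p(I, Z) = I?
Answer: -42272/5 ≈ -8454.4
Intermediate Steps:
w(u) = 9 - (1 + u)/(2*(-1 + u)) (w(u) = 9 - (1 + u)/(2*(u - 1)) = 9 - (1 + u)/(2*(-1 + u)))
w(-9) + 273*m = (-19 + 17*(-9))/(2*(-1 - 9)) + 273*(-31) = (½)*(-19 - 153)/(-10) - 8463 = (½)*(-⅒)*(-172) - 8463 = 43/5 - 8463 = -42272/5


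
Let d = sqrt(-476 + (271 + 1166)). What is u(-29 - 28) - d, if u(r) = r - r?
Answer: -31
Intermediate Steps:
u(r) = 0
d = 31 (d = sqrt(-476 + 1437) = sqrt(961) = 31)
u(-29 - 28) - d = 0 - 1*31 = 0 - 31 = -31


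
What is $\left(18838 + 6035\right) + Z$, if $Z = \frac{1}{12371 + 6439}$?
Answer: $\frac{467861131}{18810} \approx 24873.0$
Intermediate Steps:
$Z = \frac{1}{18810} \approx 5.3163 \cdot 10^{-5}$
$\left(18838 + 6035\right) + Z = \left(18838 + 6035\right) + \frac{1}{18810} = 24873 + \frac{1}{18810} = \frac{467861131}{18810}$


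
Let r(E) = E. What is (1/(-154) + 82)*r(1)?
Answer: 12627/154 ≈ 81.994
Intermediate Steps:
(1/(-154) + 82)*r(1) = (1/(-154) + 82)*1 = (-1/154 + 82)*1 = (12627/154)*1 = 12627/154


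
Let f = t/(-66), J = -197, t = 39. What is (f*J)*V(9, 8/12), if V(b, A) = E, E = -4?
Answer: -5122/11 ≈ -465.64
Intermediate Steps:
V(b, A) = -4
f = -13/22 (f = 39/(-66) = 39*(-1/66) = -13/22 ≈ -0.59091)
(f*J)*V(9, 8/12) = -13/22*(-197)*(-4) = (2561/22)*(-4) = -5122/11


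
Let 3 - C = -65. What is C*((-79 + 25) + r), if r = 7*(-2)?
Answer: -4624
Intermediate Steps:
C = 68 (C = 3 - 1*(-65) = 3 + 65 = 68)
r = -14
C*((-79 + 25) + r) = 68*((-79 + 25) - 14) = 68*(-54 - 14) = 68*(-68) = -4624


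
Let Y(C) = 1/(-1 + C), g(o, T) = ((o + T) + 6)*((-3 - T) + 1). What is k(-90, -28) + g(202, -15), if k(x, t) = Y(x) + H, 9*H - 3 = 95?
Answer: 2063780/819 ≈ 2519.9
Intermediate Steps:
H = 98/9 (H = 1/3 + (1/9)*95 = 1/3 + 95/9 = 98/9 ≈ 10.889)
g(o, T) = (-2 - T)*(6 + T + o) (g(o, T) = ((T + o) + 6)*(-2 - T) = (6 + T + o)*(-2 - T) = (-2 - T)*(6 + T + o))
k(x, t) = 98/9 + 1/(-1 + x) (k(x, t) = 1/(-1 + x) + 98/9 = 98/9 + 1/(-1 + x))
k(-90, -28) + g(202, -15) = (-89 + 98*(-90))/(9*(-1 - 90)) + (-12 - 1*(-15)**2 - 8*(-15) - 2*202 - 1*(-15)*202) = (1/9)*(-89 - 8820)/(-91) + (-12 - 1*225 + 120 - 404 + 3030) = (1/9)*(-1/91)*(-8909) + (-12 - 225 + 120 - 404 + 3030) = 8909/819 + 2509 = 2063780/819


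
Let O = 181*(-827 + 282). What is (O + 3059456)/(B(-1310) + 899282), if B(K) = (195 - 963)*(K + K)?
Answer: 2960811/2911442 ≈ 1.0170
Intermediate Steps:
O = -98645 (O = 181*(-545) = -98645)
B(K) = -1536*K
(O + 3059456)/(B(-1310) + 899282) = (-98645 + 3059456)/(-1536*(-1310) + 899282) = 2960811/(2012160 + 899282) = 2960811/2911442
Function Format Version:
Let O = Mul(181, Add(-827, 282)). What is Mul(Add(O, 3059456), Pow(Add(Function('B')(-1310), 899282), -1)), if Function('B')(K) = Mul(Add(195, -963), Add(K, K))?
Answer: Rational(2960811, 2911442) ≈ 1.0170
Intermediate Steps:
O = -98645 (O = Mul(181, -545) = -98645)
Function('B')(K) = Mul(-1536, K) (Function('B')(K) = Mul(-768, Mul(2, K)) = Mul(-1536, K))
Mul(Add(O, 3059456), Pow(Add(Function('B')(-1310), 899282), -1)) = Mul(Add(-98645, 3059456), Pow(Add(Mul(-1536, -1310), 899282), -1)) = Mul(2960811, Pow(Add(2012160, 899282), -1)) = Mul(2960811, Pow(2911442, -1)) = Mul(2960811, Rational(1, 2911442)) = Rational(2960811, 2911442)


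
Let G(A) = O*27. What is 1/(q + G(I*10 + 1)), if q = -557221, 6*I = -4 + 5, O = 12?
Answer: -1/556897 ≈ -1.7957e-6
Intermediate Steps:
I = ⅙ (I = (-4 + 5)/6 = (⅙)*1 = ⅙ ≈ 0.16667)
G(A) = 324 (G(A) = 12*27 = 324)
1/(q + G(I*10 + 1)) = 1/(-557221 + 324) = 1/(-556897) = -1/556897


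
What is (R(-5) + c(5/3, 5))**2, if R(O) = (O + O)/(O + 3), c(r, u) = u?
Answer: 100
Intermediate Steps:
R(O) = 2*O/(3 + O) (R(O) = (2*O)/(3 + O) = 2*O/(3 + O))
(R(-5) + c(5/3, 5))**2 = (2*(-5)/(3 - 5) + 5)**2 = (2*(-5)/(-2) + 5)**2 = (2*(-5)*(-1/2) + 5)**2 = (5 + 5)**2 = 10**2 = 100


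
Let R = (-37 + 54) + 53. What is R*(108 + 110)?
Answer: 15260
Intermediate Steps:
R = 70 (R = 17 + 53 = 70)
R*(108 + 110) = 70*(108 + 110) = 70*218 = 15260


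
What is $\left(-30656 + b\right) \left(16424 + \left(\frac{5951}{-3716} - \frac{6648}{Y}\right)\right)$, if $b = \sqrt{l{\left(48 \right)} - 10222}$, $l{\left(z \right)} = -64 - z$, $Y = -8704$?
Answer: $- \frac{7951277459825}{15793} + \frac{16599744175 i \sqrt{10334}}{1010752} \approx -5.0347 \cdot 10^{8} + 1.6695 \cdot 10^{6} i$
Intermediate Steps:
$b = i \sqrt{10334}$ ($b = \sqrt{\left(-64 - 48\right) - 10222} = \sqrt{-112 - 10222} = \sqrt{-10334} = i \sqrt{10334} \approx 101.66 i$)
$\left(-30656 + b\right) \left(16424 + \left(\frac{5951}{-3716} - \frac{6648}{Y}\right)\right) = \left(-30656 + i \sqrt{10334}\right) \left(16424 + \left(\frac{5951}{-3716} - \frac{6648}{-8704}\right)\right) = \left(-30656 + i \sqrt{10334}\right) \left(16424 + \left(5951 \left(- \frac{1}{3716}\right) - - \frac{831}{1088}\right)\right) = \left(-30656 + i \sqrt{10334}\right) \left(16424 + \left(- \frac{5951}{3716} + \frac{831}{1088}\right)\right) = \left(-30656 + i \sqrt{10334}\right) \left(16424 - \frac{846673}{1010752}\right) = \left(-30656 + i \sqrt{10334}\right) \frac{16599744175}{1010752} = - \frac{7951277459825}{15793} + \frac{16599744175 i \sqrt{10334}}{1010752}$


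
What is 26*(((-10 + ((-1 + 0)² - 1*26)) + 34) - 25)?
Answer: -676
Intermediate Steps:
26*(((-10 + ((-1 + 0)² - 1*26)) + 34) - 25) = 26*(((-10 + ((-1)² - 26)) + 34) - 25) = 26*(((-10 + (1 - 26)) + 34) - 25) = 26*(((-10 - 25) + 34) - 25) = 26*((-35 + 34) - 25) = 26*(-1 - 25) = 26*(-26) = -676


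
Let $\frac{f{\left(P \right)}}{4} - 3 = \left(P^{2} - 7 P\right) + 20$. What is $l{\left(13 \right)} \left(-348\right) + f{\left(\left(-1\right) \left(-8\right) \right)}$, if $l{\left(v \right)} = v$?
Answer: $-4400$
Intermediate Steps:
$f{\left(P \right)} = 92 - 28 P + 4 P^{2}$ ($f{\left(P \right)} = 12 + 4 \left(\left(P^{2} - 7 P\right) + 20\right) = 12 + 4 \left(20 + P^{2} - 7 P\right) = 12 + \left(80 - 28 P + 4 P^{2}\right) = 92 - 28 P + 4 P^{2}$)
$l{\left(13 \right)} \left(-348\right) + f{\left(\left(-1\right) \left(-8\right) \right)} = 13 \left(-348\right) + \left(92 - 28 \left(\left(-1\right) \left(-8\right)\right) + 4 \left(\left(-1\right) \left(-8\right)\right)^{2}\right) = -4524 + \left(92 - 224 + 4 \cdot 8^{2}\right) = -4524 + \left(92 - 224 + 4 \cdot 64\right) = -4524 + \left(92 - 224 + 256\right) = -4524 + 124 = -4400$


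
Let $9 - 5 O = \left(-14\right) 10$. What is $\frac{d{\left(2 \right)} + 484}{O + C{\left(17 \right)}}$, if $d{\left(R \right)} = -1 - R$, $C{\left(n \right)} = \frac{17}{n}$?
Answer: $\frac{2405}{154} \approx 15.617$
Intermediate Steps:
$O = \frac{149}{5}$ ($O = \frac{9}{5} - \frac{\left(-14\right) 10}{5} = \frac{9}{5} - -28 = \frac{9}{5} + 28 = \frac{149}{5} \approx 29.8$)
$\frac{d{\left(2 \right)} + 484}{O + C{\left(17 \right)}} = \frac{\left(-1 - 2\right) + 484}{\frac{149}{5} + \frac{17}{17}} = \frac{\left(-1 - 2\right) + 484}{\frac{149}{5} + 17 \cdot \frac{1}{17}} = \frac{-3 + 484}{\frac{149}{5} + 1} = \frac{481}{\frac{154}{5}} = 481 \cdot \frac{5}{154} = \frac{2405}{154}$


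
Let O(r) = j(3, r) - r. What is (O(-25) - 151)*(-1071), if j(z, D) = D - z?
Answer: 164934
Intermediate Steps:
O(r) = -3 (O(r) = (r - 1*3) - r = (r - 3) - r = (-3 + r) - r = -3)
(O(-25) - 151)*(-1071) = (-3 - 151)*(-1071) = -154*(-1071) = 164934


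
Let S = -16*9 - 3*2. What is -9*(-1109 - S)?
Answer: 8631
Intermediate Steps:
S = -150 (S = -144 - 6 = -150)
-9*(-1109 - S) = -9*(-1109 - 1*(-150)) = -9*(-1109 + 150) = -9*(-959) = 8631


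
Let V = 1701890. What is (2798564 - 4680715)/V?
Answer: -1882151/1701890 ≈ -1.1059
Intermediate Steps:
(2798564 - 4680715)/V = (2798564 - 4680715)/1701890 = -1882151*1/1701890 = -1882151/1701890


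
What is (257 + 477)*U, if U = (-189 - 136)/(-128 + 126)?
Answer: 119275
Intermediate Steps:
U = 325/2 (U = -325/(-2) = -325*(-½) = 325/2 ≈ 162.50)
(257 + 477)*U = (257 + 477)*(325/2) = 734*(325/2) = 119275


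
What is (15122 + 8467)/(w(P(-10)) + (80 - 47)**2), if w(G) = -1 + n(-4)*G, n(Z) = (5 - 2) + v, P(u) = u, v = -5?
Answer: 23589/1108 ≈ 21.290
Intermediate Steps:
n(Z) = -2 (n(Z) = (5 - 2) - 5 = 3 - 5 = -2)
w(G) = -1 - 2*G
(15122 + 8467)/(w(P(-10)) + (80 - 47)**2) = (15122 + 8467)/((-1 - 2*(-10)) + (80 - 47)**2) = 23589/((-1 + 20) + 33**2) = 23589/(19 + 1089) = 23589/1108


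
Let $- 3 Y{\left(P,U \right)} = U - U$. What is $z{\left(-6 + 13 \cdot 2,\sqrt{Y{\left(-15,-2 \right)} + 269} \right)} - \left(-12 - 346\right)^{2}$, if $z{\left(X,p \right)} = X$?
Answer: $-128144$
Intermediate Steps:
$Y{\left(P,U \right)} = 0$ ($Y{\left(P,U \right)} = - \frac{U - U}{3} = \left(- \frac{1}{3}\right) 0 = 0$)
$z{\left(-6 + 13 \cdot 2,\sqrt{Y{\left(-15,-2 \right)} + 269} \right)} - \left(-12 - 346\right)^{2} = \left(-6 + 13 \cdot 2\right) - \left(-12 - 346\right)^{2} = \left(-6 + 26\right) - \left(-358\right)^{2} = 20 - 128164 = -128144$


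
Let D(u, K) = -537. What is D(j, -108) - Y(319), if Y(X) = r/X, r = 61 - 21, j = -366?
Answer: -171343/319 ≈ -537.13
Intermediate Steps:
r = 40
Y(X) = 40/X
D(j, -108) - Y(319) = -537 - 40/319 = -171343/319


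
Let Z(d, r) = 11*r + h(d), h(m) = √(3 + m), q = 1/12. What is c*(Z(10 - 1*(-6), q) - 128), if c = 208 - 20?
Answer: -71675/3 + 188*√19 ≈ -23072.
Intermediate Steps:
q = 1/12 ≈ 0.083333
c = 188
Z(d, r) = √(3 + d) + 11*r (Z(d, r) = 11*r + √(3 + d) = √(3 + d) + 11*r)
c*(Z(10 - 1*(-6), q) - 128) = 188*((√(3 + (10 - 1*(-6))) + 11*(1/12)) - 128) = 188*((√(3 + (10 + 6)) + 11/12) - 128) = 188*((√(3 + 16) + 11/12) - 128) = 188*((√19 + 11/12) - 128) = 188*((11/12 + √19) - 128) = 188*(-1525/12 + √19) = -71675/3 + 188*√19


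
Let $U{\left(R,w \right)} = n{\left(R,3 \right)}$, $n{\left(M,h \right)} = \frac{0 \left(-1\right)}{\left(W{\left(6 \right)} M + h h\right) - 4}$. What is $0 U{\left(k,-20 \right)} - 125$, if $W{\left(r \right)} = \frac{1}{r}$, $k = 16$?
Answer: $-125$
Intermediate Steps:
$n{\left(M,h \right)} = 0$ ($n{\left(M,h \right)} = \frac{0 \left(-1\right)}{\left(\frac{M}{6} + h h\right) - 4} = \frac{0}{\left(\frac{M}{6} + h^{2}\right) - 4} = \frac{0}{\left(h^{2} + \frac{M}{6}\right) - 4} = \frac{0}{-4 + h^{2} + \frac{M}{6}} = 0$)
$U{\left(R,w \right)} = 0$
$0 U{\left(k,-20 \right)} - 125 = 0 \cdot 0 - 125 = 0 - 125 = -125$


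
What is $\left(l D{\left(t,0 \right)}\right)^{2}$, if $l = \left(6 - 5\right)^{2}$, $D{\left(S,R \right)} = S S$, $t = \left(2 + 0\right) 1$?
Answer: $16$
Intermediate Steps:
$t = 2$ ($t = 2 \cdot 1 = 2$)
$D{\left(S,R \right)} = S^{2}$
$l = 1$ ($l = 1^{2} = 1$)
$\left(l D{\left(t,0 \right)}\right)^{2} = \left(1 \cdot 2^{2}\right)^{2} = \left(1 \cdot 4\right)^{2} = 4^{2} = 16$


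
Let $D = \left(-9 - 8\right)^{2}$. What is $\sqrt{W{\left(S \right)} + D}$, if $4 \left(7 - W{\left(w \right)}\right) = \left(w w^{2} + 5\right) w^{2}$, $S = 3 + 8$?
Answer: $i \sqrt{40118} \approx 200.29 i$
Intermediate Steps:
$D = 289$ ($D = \left(-17\right)^{2} = 289$)
$S = 11$
$W{\left(w \right)} = 7 - \frac{w^{2} \left(5 + w^{3}\right)}{4}$ ($W{\left(w \right)} = 7 - \frac{\left(w w^{2} + 5\right) w^{2}}{4} = 7 - \frac{\left(w^{3} + 5\right) w^{2}}{4} = 7 - \frac{\left(5 + w^{3}\right) w^{2}}{4} = 7 - \frac{w^{2} \left(5 + w^{3}\right)}{4}$)
$\sqrt{W{\left(S \right)} + D} = \sqrt{\left(7 - \frac{5 \cdot 11^{2}}{4} - \frac{11^{5}}{4}\right) + 289} = \sqrt{\left(7 - \frac{605}{4} - \frac{161051}{4}\right) + 289} = \sqrt{-40407 + 289} = \sqrt{-40118} = i \sqrt{40118}$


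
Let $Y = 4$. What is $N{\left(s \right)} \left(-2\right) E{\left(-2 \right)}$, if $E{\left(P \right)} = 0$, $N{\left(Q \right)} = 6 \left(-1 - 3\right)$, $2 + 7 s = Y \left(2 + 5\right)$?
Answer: $0$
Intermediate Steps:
$s = \frac{26}{7}$ ($s = - \frac{2}{7} + \frac{4 \left(2 + 5\right)}{7} = - \frac{2}{7} + \frac{4 \cdot 7}{7} = - \frac{2}{7} + \frac{1}{7} \cdot 28 = - \frac{2}{7} + 4 = \frac{26}{7} \approx 3.7143$)
$N{\left(Q \right)} = -24$ ($N{\left(Q \right)} = 6 \left(-4\right) = -24$)
$N{\left(s \right)} \left(-2\right) E{\left(-2 \right)} = \left(-24\right) \left(-2\right) 0 = 48 \cdot 0 = 0$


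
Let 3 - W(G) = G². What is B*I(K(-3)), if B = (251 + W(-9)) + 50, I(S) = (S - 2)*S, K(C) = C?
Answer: 3345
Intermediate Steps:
W(G) = 3 - G²
I(S) = S*(-2 + S) (I(S) = (-2 + S)*S = S*(-2 + S))
B = 223 (B = (251 + (3 - 1*(-9)²)) + 50 = (251 + (3 - 1*81)) + 50 = (251 + (3 - 81)) + 50 = (251 - 78) + 50 = 173 + 50 = 223)
B*I(K(-3)) = 223*(-3*(-2 - 3)) = 223*(-3*(-5)) = 223*15 = 3345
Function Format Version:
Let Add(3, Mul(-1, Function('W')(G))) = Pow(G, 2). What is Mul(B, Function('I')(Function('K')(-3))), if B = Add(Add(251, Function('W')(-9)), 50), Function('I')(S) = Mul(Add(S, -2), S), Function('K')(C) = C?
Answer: 3345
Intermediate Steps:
Function('W')(G) = Add(3, Mul(-1, Pow(G, 2)))
Function('I')(S) = Mul(S, Add(-2, S)) (Function('I')(S) = Mul(Add(-2, S), S) = Mul(S, Add(-2, S)))
B = 223 (B = Add(Add(251, Add(3, Mul(-1, Pow(-9, 2)))), 50) = Add(Add(251, Add(3, Mul(-1, 81))), 50) = Add(Add(251, Add(3, -81)), 50) = Add(Add(251, -78), 50) = Add(173, 50) = 223)
Mul(B, Function('I')(Function('K')(-3))) = Mul(223, Mul(-3, Add(-2, -3))) = Mul(223, Mul(-3, -5)) = Mul(223, 15) = 3345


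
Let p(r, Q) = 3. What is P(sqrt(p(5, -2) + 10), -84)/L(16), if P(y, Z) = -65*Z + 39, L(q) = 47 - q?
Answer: 5499/31 ≈ 177.39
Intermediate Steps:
P(y, Z) = 39 - 65*Z
P(sqrt(p(5, -2) + 10), -84)/L(16) = (39 - 65*(-84))/(47 - 1*16) = (39 + 5460)/(47 - 16) = 5499/31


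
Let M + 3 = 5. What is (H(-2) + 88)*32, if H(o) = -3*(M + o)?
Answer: 2816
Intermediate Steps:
M = 2 (M = -3 + 5 = 2)
H(o) = -6 - 3*o (H(o) = -3*(2 + o) = -6 - 3*o)
(H(-2) + 88)*32 = ((-6 - 3*(-2)) + 88)*32 = ((-6 + 6) + 88)*32 = (0 + 88)*32 = 88*32 = 2816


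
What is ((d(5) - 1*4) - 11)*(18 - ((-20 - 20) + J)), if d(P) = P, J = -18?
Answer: -760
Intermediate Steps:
((d(5) - 1*4) - 11)*(18 - ((-20 - 20) + J)) = ((5 - 1*4) - 11)*(18 - ((-20 - 20) - 18)) = ((5 - 4) - 11)*(18 - (-40 - 18)) = (1 - 11)*(18 - 1*(-58)) = -10*(18 + 58) = -10*76 = -760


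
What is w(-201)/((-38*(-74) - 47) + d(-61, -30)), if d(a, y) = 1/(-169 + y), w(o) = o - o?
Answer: 0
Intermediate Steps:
w(o) = 0
w(-201)/((-38*(-74) - 47) + d(-61, -30)) = 0/((-38*(-74) - 47) + 1/(-169 - 30)) = 0/((2812 - 47) + 1/(-199)) = 0/(2765 - 1/199) = 0/(550234/199) = 0*(199/550234) = 0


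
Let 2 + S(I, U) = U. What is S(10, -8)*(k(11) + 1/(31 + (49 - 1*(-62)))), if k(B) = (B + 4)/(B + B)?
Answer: -5380/781 ≈ -6.8886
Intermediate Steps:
k(B) = (4 + B)/(2*B) (k(B) = (4 + B)/((2*B)) = (4 + B)*(1/(2*B)) = (4 + B)/(2*B))
S(I, U) = -2 + U
S(10, -8)*(k(11) + 1/(31 + (49 - 1*(-62)))) = (-2 - 8)*((1/2)*(4 + 11)/11 + 1/(31 + (49 - 1*(-62)))) = -10*((1/2)*(1/11)*15 + 1/(31 + (49 + 62))) = -10*(15/22 + 1/(31 + 111)) = -10*(15/22 + 1/142) = -10*538/781 = -5380/781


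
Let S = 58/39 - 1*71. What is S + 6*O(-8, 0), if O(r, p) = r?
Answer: -4583/39 ≈ -117.51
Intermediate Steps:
S = -2711/39 (S = 58*(1/39) - 71 = 58/39 - 71 = -2711/39 ≈ -69.513)
S + 6*O(-8, 0) = -2711/39 + 6*(-8) = -2711/39 - 48 = -4583/39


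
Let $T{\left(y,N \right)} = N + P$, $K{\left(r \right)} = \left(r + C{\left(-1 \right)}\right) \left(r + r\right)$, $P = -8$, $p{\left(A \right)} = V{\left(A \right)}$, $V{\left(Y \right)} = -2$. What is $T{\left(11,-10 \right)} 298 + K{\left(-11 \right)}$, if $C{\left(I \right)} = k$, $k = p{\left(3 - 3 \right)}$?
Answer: $-5078$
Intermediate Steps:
$p{\left(A \right)} = -2$
$k = -2$
$C{\left(I \right)} = -2$
$K{\left(r \right)} = 2 r \left(-2 + r\right)$ ($K{\left(r \right)} = \left(r - 2\right) \left(r + r\right) = \left(-2 + r\right) 2 r = 2 r \left(-2 + r\right)$)
$T{\left(y,N \right)} = -8 + N$ ($T{\left(y,N \right)} = N - 8 = -8 + N$)
$T{\left(11,-10 \right)} 298 + K{\left(-11 \right)} = \left(-8 - 10\right) 298 + 2 \left(-11\right) \left(-2 - 11\right) = \left(-18\right) 298 + 2 \left(-11\right) \left(-13\right) = -5364 + 286 = -5078$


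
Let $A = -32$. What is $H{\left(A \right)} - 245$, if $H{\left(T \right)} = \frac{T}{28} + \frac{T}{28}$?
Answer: $- \frac{1731}{7} \approx -247.29$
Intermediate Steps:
$H{\left(T \right)} = \frac{T}{14}$ ($H{\left(T \right)} = T \frac{1}{28} + T \frac{1}{28} = \frac{T}{28} + \frac{T}{28} = \frac{T}{14}$)
$H{\left(A \right)} - 245 = \frac{1}{14} \left(-32\right) - 245 = - \frac{16}{7} - 245 = - \frac{1731}{7}$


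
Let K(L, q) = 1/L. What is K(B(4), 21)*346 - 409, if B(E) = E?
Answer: -645/2 ≈ -322.50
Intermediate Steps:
K(B(4), 21)*346 - 409 = 346/4 - 409 = (¼)*346 - 409 = 173/2 - 409 = -645/2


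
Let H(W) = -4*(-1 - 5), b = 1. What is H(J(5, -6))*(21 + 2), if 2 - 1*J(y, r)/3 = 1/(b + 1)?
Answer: 552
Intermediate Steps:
J(y, r) = 9/2 (J(y, r) = 6 - 3/(1 + 1) = 6 - 3/2 = 9/2)
H(W) = 24 (H(W) = -4*(-6) = 24)
H(J(5, -6))*(21 + 2) = 24*(21 + 2) = 24*23 = 552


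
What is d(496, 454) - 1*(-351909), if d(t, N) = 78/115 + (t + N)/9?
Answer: 364335767/1035 ≈ 3.5202e+5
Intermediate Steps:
d(t, N) = 78/115 + N/9 + t/9 (d(t, N) = 78*(1/115) + (N + t)*(⅑) = 78/115 + (N/9 + t/9) = 78/115 + N/9 + t/9)
d(496, 454) - 1*(-351909) = (78/115 + (⅑)*454 + (⅑)*496) - 1*(-351909) = (78/115 + 454/9 + 496/9) + 351909 = 109952/1035 + 351909 = 364335767/1035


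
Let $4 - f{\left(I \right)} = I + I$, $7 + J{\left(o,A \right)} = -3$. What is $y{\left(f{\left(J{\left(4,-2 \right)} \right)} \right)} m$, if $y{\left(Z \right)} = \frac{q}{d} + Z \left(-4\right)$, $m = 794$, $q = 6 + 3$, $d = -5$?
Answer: $- \frac{388266}{5} \approx -77653.0$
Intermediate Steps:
$J{\left(o,A \right)} = -10$ ($J{\left(o,A \right)} = -7 - 3 = -10$)
$f{\left(I \right)} = 4 - 2 I$ ($f{\left(I \right)} = 4 - \left(I + I\right) = 4 - 2 I$)
$q = 9$
$y{\left(Z \right)} = - \frac{9}{5} - 4 Z$ ($y{\left(Z \right)} = \frac{9}{-5} + Z \left(-4\right) = 9 \left(- \frac{1}{5}\right) - 4 Z = - \frac{9}{5} - 4 Z$)
$y{\left(f{\left(J{\left(4,-2 \right)} \right)} \right)} m = \left(- \frac{9}{5} - 4 \left(4 - -20\right)\right) 794 = \left(- \frac{9}{5} - 4 \left(4 + 20\right)\right) 794 = \left(- \frac{9}{5} - 96\right) 794 = \left(- \frac{489}{5}\right) 794 = - \frac{388266}{5}$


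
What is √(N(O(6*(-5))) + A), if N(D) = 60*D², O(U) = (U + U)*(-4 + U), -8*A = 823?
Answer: √3995134354/4 ≈ 15802.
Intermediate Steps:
A = -823/8 (A = -⅛*823 = -823/8 ≈ -102.88)
O(U) = 2*U*(-4 + U) (O(U) = (2*U)*(-4 + U) = 2*U*(-4 + U))
√(N(O(6*(-5))) + A) = √(60*(2*(6*(-5))*(-4 + 6*(-5)))² - 823/8) = √(60*(2*(-30)*(-4 - 30))² - 823/8) = √(60*(2*(-30)*(-34))² - 823/8) = √(60*2040² - 823/8) = √(60*4161600 - 823/8) = √(249696000 - 823/8) = √(1997567177/8) = √3995134354/4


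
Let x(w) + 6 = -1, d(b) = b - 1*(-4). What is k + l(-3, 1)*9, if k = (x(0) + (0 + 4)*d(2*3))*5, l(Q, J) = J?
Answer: 174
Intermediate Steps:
d(b) = 4 + b (d(b) = b + 4 = 4 + b)
x(w) = -7 (x(w) = -6 - 1 = -7)
k = 165 (k = (-7 + (0 + 4)*(4 + 2*3))*5 = (-7 + 4*(4 + 6))*5 = (-7 + 4*10)*5 = (-7 + 40)*5 = 33*5 = 165)
k + l(-3, 1)*9 = 165 + 1*9 = 165 + 9 = 174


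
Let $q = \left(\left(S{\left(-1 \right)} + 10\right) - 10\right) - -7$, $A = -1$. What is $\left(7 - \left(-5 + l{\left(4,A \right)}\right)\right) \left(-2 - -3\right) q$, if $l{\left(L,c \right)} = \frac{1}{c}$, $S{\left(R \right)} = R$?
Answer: $78$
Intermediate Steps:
$q = 6$ ($q = \left(\left(-1 + 10\right) - 10\right) - -7 = \left(9 - 10\right) + 7 = -1 + 7 = 6$)
$\left(7 - \left(-5 + l{\left(4,A \right)}\right)\right) \left(-2 - -3\right) q = \left(7 + \left(5 - \frac{1}{-1}\right)\right) \left(-2 - -3\right) 6 = \left(7 + \left(5 - -1\right)\right) \left(-2 + 3\right) 6 = \left(7 + \left(5 + 1\right)\right) 1 \cdot 6 = \left(7 + 6\right) 1 \cdot 6 = 13 \cdot 1 \cdot 6 = 13 \cdot 6 = 78$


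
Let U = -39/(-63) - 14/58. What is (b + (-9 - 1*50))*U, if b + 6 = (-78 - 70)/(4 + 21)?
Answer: -27186/1015 ≈ -26.784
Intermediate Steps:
U = 230/609 (U = -39*(-1/63) - 14*1/58 = 13/21 - 7/29 = 230/609 ≈ 0.37767)
b = -298/25 (b = -6 + (-78 - 70)/(4 + 21) = -6 - 148/25 = -298/25 ≈ -11.920)
(b + (-9 - 1*50))*U = (-298/25 + (-9 - 1*50))*(230/609) = (-298/25 + (-9 - 50))*(230/609) = (-298/25 - 59)*(230/609) = -1773/25*230/609 = -27186/1015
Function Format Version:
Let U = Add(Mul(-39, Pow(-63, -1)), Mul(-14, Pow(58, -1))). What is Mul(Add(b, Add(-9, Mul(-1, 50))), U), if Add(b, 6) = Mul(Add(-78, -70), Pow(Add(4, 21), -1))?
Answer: Rational(-27186, 1015) ≈ -26.784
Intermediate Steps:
U = Rational(230, 609) (U = Add(Mul(-39, Rational(-1, 63)), Mul(-14, Rational(1, 58))) = Add(Rational(13, 21), Rational(-7, 29)) = Rational(230, 609) ≈ 0.37767)
b = Rational(-298, 25) (b = Add(-6, Mul(Add(-78, -70), Pow(Add(4, 21), -1))) = Add(-6, Mul(-148, Pow(25, -1))) = Add(-6, Mul(-148, Rational(1, 25))) = Add(-6, Rational(-148, 25)) = Rational(-298, 25) ≈ -11.920)
Mul(Add(b, Add(-9, Mul(-1, 50))), U) = Mul(Add(Rational(-298, 25), Add(-9, Mul(-1, 50))), Rational(230, 609)) = Mul(Add(Rational(-298, 25), Add(-9, -50)), Rational(230, 609)) = Mul(Add(Rational(-298, 25), -59), Rational(230, 609)) = Mul(Rational(-1773, 25), Rational(230, 609)) = Rational(-27186, 1015)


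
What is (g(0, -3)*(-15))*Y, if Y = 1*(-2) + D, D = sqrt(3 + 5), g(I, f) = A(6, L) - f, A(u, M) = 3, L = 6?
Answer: 180 - 180*sqrt(2) ≈ -74.558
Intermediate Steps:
g(I, f) = 3 - f
D = 2*sqrt(2) (D = sqrt(8) = 2*sqrt(2) ≈ 2.8284)
Y = -2 + 2*sqrt(2) (Y = 1*(-2) + 2*sqrt(2) = -2 + 2*sqrt(2) ≈ 0.82843)
(g(0, -3)*(-15))*Y = ((3 - 1*(-3))*(-15))*(-2 + 2*sqrt(2)) = ((3 + 3)*(-15))*(-2 + 2*sqrt(2)) = (6*(-15))*(-2 + 2*sqrt(2)) = -90*(-2 + 2*sqrt(2)) = 180 - 180*sqrt(2)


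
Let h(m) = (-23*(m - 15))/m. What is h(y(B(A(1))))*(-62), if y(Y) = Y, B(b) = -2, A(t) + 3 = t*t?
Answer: 12121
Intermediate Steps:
A(t) = -3 + t² (A(t) = -3 + t*t = -3 + t²)
h(m) = (345 - 23*m)/m (h(m) = (-23*(-15 + m))/m = (345 - 23*m)/m)
h(y(B(A(1))))*(-62) = (-23 + 345/(-2))*(-62) = (-23 + 345*(-½))*(-62) = (-23 - 345/2)*(-62) = -391/2*(-62) = 12121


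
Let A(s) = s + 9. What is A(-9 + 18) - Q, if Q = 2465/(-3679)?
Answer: 68687/3679 ≈ 18.670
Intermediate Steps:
A(s) = 9 + s
Q = -2465/3679 (Q = 2465*(-1/3679) = -2465/3679 ≈ -0.67002)
A(-9 + 18) - Q = (9 + (-9 + 18)) - 1*(-2465/3679) = (9 + 9) + 2465/3679 = 18 + 2465/3679 = 68687/3679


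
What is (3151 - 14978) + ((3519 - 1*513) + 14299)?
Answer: 5478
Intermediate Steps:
(3151 - 14978) + ((3519 - 1*513) + 14299) = -11827 + ((3519 - 513) + 14299) = -11827 + (3006 + 14299) = -11827 + 17305 = 5478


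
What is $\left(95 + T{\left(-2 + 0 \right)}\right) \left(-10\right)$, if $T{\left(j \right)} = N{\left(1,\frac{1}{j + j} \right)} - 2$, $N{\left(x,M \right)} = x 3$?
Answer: $-960$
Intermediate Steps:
$N{\left(x,M \right)} = 3 x$
$T{\left(j \right)} = 1$ ($T{\left(j \right)} = 3 \cdot 1 - 2 = 3 - 2 = 1$)
$\left(95 + T{\left(-2 + 0 \right)}\right) \left(-10\right) = \left(95 + 1\right) \left(-10\right) = 96 \left(-10\right) = -960$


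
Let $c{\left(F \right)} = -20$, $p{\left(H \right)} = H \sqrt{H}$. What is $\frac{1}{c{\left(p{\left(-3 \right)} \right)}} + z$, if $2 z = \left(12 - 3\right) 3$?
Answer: $\frac{269}{20} \approx 13.45$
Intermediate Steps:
$p{\left(H \right)} = H^{\frac{3}{2}}$
$z = \frac{27}{2}$ ($z = \frac{\left(12 - 3\right) 3}{2} = \frac{9 \cdot 3}{2} = \frac{1}{2} \cdot 27 = \frac{27}{2} \approx 13.5$)
$\frac{1}{c{\left(p{\left(-3 \right)} \right)}} + z = \frac{1}{-20} + \frac{27}{2} = - \frac{1}{20} + \frac{27}{2} = \frac{269}{20}$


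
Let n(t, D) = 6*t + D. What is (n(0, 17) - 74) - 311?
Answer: -368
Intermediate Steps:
n(t, D) = D + 6*t
(n(0, 17) - 74) - 311 = ((17 + 6*0) - 74) - 311 = ((17 + 0) - 74) - 311 = (17 - 74) - 311 = -57 - 311 = -368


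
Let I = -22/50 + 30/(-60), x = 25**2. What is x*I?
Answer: -1175/2 ≈ -587.50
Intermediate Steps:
x = 625
I = -47/50 (I = -22*1/50 + 30*(-1/60) = -11/25 - 1/2 = -47/50 ≈ -0.94000)
x*I = 625*(-47/50) = -1175/2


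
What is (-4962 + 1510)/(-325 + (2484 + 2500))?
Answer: -3452/4659 ≈ -0.74093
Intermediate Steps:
(-4962 + 1510)/(-325 + (2484 + 2500)) = -3452/(-325 + 4984) = -3452/4659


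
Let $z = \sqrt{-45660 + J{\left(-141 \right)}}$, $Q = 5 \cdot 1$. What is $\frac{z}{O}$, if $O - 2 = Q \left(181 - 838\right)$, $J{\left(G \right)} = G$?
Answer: $- \frac{3 i \sqrt{5089}}{3283} \approx - 0.065188 i$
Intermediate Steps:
$Q = 5$
$z = 3 i \sqrt{5089}$ ($z = \sqrt{-45660 - 141} = \sqrt{-45801} = 3 i \sqrt{5089} \approx 214.01 i$)
$O = -3283$ ($O = 2 + 5 \left(181 - 838\right) = 2 + 5 \left(-657\right) = 2 - 3285 = -3283$)
$\frac{z}{O} = \frac{3 i \sqrt{5089}}{-3283} = 3 i \sqrt{5089} \left(- \frac{1}{3283}\right) = - \frac{3 i \sqrt{5089}}{3283}$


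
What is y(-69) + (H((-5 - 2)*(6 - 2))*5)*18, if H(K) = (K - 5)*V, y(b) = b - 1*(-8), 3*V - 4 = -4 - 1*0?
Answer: -61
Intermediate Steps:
V = 0 (V = 4/3 + (-4 - 1*0)/3 = 4/3 + (-4 + 0)/3 = 4/3 + (⅓)*(-4) = 4/3 - 4/3 = 0)
y(b) = 8 + b (y(b) = b + 8 = 8 + b)
H(K) = 0 (H(K) = (K - 5)*0 = (-5 + K)*0 = 0)
y(-69) + (H((-5 - 2)*(6 - 2))*5)*18 = (8 - 69) + (0*5)*18 = -61 + 0*18 = -61 + 0 = -61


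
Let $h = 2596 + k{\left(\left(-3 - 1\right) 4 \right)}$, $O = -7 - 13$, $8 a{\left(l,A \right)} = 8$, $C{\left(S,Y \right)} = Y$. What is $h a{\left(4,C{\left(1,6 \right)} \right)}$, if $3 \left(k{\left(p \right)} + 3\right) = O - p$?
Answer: $\frac{7775}{3} \approx 2591.7$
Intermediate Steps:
$a{\left(l,A \right)} = 1$ ($a{\left(l,A \right)} = \frac{1}{8} \cdot 8 = 1$)
$O = -20$ ($O = -7 - 13 = -20$)
$k{\left(p \right)} = - \frac{29}{3} - \frac{p}{3}$ ($k{\left(p \right)} = -3 + \frac{-20 - p}{3} = -3 - \left(\frac{20}{3} + \frac{p}{3}\right) = - \frac{29}{3} - \frac{p}{3}$)
$h = \frac{7775}{3}$ ($h = 2596 - \left(\frac{29}{3} + \frac{\left(-3 - 1\right) 4}{3}\right) = 2596 - \left(\frac{29}{3} + \frac{\left(-4\right) 4}{3}\right) = 2596 - \frac{13}{3} = \frac{7775}{3} \approx 2591.7$)
$h a{\left(4,C{\left(1,6 \right)} \right)} = \frac{7775}{3} \cdot 1 = \frac{7775}{3}$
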